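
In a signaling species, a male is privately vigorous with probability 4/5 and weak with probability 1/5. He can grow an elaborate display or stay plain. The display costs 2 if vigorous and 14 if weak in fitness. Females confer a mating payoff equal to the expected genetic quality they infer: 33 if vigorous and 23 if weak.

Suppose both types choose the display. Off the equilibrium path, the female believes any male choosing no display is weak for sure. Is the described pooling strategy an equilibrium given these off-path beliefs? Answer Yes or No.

On path, the female holds the prior and pays 4/5·33 + 1/5·23 = 31. Off path (no display), believing weak, it pays 23.
vigorous: the display nets 31 − 2 = 29; no display nets 23. vigorous stays.
weak: the display nets 31 − 14 = 17; no display nets 23. weak would deviate.
A type deviates, so pooling fails.

No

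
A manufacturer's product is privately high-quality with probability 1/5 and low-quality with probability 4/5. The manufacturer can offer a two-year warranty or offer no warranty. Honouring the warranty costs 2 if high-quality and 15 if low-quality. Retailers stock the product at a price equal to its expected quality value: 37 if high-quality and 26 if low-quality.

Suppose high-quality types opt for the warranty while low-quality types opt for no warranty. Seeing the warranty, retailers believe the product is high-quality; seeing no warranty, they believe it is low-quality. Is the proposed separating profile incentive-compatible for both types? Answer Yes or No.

Under these beliefs, the warranty earns price 37 and no warranty earns price 26.
high-quality: the warranty nets 37 − 2 = 35; no warranty nets 26. high-quality prefers the warranty.
low-quality: the warranty nets 37 − 15 = 22; no warranty nets 26. low-quality prefers no warranty.
Neither type deviates, so the separating profile is an equilibrium.

Yes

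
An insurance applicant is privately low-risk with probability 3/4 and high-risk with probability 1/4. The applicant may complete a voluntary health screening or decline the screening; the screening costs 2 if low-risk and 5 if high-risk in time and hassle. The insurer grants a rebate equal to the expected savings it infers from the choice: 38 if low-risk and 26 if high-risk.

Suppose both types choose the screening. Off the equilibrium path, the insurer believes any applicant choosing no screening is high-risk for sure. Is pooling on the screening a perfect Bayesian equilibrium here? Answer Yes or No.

On path, the insurer holds the prior and pays 3/4·38 + 1/4·26 = 35. Off path (no screening), believing high-risk, it pays 26.
low-risk: the screening nets 35 − 2 = 33; no screening nets 26. low-risk stays.
high-risk: the screening nets 35 − 5 = 30; no screening nets 26. high-risk stays.
No type deviates, so pooling is sustained.

Yes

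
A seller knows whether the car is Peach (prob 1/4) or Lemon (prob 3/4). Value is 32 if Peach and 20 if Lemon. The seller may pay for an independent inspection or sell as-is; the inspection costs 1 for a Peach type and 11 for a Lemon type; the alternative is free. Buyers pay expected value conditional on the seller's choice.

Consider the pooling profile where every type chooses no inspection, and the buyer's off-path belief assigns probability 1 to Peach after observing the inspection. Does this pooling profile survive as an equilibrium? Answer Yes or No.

On path, the buyer holds the prior and pays 1/4·32 + 3/4·20 = 23. Off path (the inspection), believing Peach, it pays 32.
Peach: no inspection nets 23; the inspection nets 32 − 1 = 31. Peach would deviate.
Lemon: no inspection nets 23; the inspection nets 32 − 11 = 21. Lemon stays.
A type deviates, so pooling fails.

No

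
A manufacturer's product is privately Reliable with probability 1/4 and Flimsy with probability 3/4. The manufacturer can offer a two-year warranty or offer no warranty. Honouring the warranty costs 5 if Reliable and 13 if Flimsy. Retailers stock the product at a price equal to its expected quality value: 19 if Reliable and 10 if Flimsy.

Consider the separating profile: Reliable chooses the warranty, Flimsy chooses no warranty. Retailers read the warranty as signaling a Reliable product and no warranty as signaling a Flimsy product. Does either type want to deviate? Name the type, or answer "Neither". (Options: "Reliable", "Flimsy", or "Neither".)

Neither

The warranty pays 19; no warranty pays 10.
Reliable: assigned the warranty, nets 19 − 5 = 14; deviating to no warranty nets 10.
Flimsy: assigned no warranty, nets 10; deviating to the warranty nets 19 − 13 = 6.
Both types strictly prefer their assigned action; no profitable deviation.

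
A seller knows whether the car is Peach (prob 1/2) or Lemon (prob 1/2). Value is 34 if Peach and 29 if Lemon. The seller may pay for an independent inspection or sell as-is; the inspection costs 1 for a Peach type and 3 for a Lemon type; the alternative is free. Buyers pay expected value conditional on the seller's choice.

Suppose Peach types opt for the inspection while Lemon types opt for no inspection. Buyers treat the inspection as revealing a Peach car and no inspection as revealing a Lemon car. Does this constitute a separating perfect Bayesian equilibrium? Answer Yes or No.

Under these beliefs, the inspection earns price 34 and no inspection earns price 29.
Peach: the inspection nets 34 − 1 = 33; no inspection nets 29. Peach prefers the inspection.
Lemon: the inspection nets 34 − 3 = 31; no inspection nets 29. Lemon would deviate to the inspection.
Lemon has a profitable deviation, so the profile is not an equilibrium.

No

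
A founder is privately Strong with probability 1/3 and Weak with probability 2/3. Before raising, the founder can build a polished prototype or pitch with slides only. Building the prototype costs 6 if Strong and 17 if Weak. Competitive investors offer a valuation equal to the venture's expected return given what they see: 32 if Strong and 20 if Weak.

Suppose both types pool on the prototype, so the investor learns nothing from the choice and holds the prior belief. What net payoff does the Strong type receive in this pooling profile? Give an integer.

18

Pooled valuation = 1/3·32 + 2/3·20 = 24.
Strong pays cost 6 for the prototype, so net payoff = 24 − 6 = 18.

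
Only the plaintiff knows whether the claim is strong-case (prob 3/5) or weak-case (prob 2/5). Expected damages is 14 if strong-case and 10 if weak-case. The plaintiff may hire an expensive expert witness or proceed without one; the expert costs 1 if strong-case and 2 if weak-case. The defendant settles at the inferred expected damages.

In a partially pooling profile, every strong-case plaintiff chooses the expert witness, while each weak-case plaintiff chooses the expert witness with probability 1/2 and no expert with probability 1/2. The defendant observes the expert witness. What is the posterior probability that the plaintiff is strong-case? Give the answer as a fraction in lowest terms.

3/4

P(the expert witness) = (3/5)·1 + (2/5)·(1/2) = 4/5.
By Bayes' rule, P(strong-case | the expert witness) = (3/5) / (4/5) = 3/4.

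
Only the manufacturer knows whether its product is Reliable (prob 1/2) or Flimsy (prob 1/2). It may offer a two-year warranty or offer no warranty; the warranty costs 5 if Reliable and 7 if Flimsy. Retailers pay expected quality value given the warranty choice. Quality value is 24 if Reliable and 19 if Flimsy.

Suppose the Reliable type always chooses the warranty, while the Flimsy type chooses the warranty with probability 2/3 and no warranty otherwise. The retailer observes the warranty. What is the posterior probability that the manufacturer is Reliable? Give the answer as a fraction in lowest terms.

P(the warranty) = (1/2)·1 + (1/2)·(2/3) = 5/6.
By Bayes' rule, P(Reliable | the warranty) = (1/2) / (5/6) = 3/5.

3/5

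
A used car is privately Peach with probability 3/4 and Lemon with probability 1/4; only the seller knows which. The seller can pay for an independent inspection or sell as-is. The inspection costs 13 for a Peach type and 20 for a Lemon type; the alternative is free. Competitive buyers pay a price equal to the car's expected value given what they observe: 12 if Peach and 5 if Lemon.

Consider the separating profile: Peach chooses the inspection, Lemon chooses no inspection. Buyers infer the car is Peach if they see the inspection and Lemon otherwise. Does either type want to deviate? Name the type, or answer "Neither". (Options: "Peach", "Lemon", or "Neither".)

Peach

The inspection pays 12; no inspection pays 5.
Peach: assigned the inspection, nets 12 − 13 = -1; deviating to no inspection nets 5.
Lemon: assigned no inspection, nets 5; deviating to the inspection nets 12 − 20 = -8.
The Peach type gains 6 by deviating.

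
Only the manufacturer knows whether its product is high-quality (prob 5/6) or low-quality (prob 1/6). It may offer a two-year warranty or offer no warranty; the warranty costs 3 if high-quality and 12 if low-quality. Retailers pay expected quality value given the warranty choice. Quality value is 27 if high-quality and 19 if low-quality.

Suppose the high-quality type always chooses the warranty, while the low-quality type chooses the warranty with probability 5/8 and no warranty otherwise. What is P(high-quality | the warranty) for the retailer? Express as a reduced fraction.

8/9

P(the warranty) = (5/6)·1 + (1/6)·(5/8) = 15/16.
By Bayes' rule, P(high-quality | the warranty) = (5/6) / (15/16) = 8/9.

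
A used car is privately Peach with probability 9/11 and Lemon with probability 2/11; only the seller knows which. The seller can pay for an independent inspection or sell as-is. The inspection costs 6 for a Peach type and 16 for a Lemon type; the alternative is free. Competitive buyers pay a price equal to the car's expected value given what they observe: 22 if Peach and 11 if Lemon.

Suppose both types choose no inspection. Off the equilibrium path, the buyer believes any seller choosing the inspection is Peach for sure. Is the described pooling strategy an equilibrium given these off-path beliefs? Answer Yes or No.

On path, the buyer holds the prior and pays 9/11·22 + 2/11·11 = 20. Off path (the inspection), believing Peach, it pays 22.
Peach: no inspection nets 20; the inspection nets 22 − 6 = 16. Peach stays.
Lemon: no inspection nets 20; the inspection nets 22 − 16 = 6. Lemon stays.
No type deviates, so pooling is sustained.

Yes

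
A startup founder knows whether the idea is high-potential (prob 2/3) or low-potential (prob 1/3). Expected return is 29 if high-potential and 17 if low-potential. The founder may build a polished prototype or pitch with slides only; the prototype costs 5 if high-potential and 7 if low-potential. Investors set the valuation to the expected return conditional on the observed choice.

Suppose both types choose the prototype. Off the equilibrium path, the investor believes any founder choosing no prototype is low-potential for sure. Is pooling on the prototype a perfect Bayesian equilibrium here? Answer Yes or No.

Yes

On path, the investor holds the prior and pays 2/3·29 + 1/3·17 = 25. Off path (no prototype), believing low-potential, it pays 17.
high-potential: the prototype nets 25 − 5 = 20; no prototype nets 17. high-potential stays.
low-potential: the prototype nets 25 − 7 = 18; no prototype nets 17. low-potential stays.
No type deviates, so pooling is sustained.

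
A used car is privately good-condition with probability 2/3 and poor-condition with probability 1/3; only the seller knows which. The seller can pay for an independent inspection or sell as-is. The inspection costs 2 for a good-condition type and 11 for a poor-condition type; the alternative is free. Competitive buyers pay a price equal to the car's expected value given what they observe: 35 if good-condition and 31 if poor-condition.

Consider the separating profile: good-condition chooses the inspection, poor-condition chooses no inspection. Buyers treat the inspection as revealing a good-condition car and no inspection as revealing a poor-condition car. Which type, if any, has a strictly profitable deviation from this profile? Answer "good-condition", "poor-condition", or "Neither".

Neither

The inspection pays 35; no inspection pays 31.
good-condition: assigned the inspection, nets 35 − 2 = 33; deviating to no inspection nets 31.
poor-condition: assigned no inspection, nets 31; deviating to the inspection nets 35 − 11 = 24.
Both types strictly prefer their assigned action; no profitable deviation.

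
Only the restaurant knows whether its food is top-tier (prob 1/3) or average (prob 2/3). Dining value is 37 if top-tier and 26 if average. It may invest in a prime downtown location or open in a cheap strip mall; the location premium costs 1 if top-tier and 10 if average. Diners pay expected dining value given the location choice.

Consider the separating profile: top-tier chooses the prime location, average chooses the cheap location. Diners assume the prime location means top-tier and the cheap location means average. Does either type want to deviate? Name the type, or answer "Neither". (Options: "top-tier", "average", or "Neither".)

The prime location pays 37; the cheap location pays 26.
top-tier: assigned the prime location, nets 37 − 1 = 36; deviating to the cheap location nets 26.
average: assigned the cheap location, nets 26; deviating to the prime location nets 37 − 10 = 27.
The average type gains 1 by deviating.

average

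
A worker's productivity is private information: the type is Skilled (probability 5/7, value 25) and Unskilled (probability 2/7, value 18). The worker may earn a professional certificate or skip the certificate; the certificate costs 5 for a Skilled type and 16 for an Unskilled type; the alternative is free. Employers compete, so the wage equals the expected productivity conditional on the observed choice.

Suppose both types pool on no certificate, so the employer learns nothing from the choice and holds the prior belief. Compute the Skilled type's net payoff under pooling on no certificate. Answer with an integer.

Pooled wage = 5/7·25 + 2/7·18 = 23.
Skilled pays no cost for no certificate, so net payoff = 23.

23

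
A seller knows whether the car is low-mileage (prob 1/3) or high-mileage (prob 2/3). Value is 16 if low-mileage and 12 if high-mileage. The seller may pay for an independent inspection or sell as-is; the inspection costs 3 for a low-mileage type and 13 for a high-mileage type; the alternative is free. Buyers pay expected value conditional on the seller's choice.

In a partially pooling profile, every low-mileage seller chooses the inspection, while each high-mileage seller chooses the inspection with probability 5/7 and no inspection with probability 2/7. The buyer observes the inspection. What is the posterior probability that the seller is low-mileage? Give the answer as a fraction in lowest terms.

7/17

P(the inspection) = (1/3)·1 + (2/3)·(5/7) = 17/21.
By Bayes' rule, P(low-mileage | the inspection) = (1/3) / (17/21) = 7/17.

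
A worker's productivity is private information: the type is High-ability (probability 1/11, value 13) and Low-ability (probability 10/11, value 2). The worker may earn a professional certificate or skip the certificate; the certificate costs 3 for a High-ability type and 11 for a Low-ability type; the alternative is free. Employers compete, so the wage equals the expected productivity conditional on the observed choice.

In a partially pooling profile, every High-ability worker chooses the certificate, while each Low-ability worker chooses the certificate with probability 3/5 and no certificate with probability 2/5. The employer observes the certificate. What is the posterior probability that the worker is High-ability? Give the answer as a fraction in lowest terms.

P(the certificate) = (1/11)·1 + (10/11)·(3/5) = 7/11.
By Bayes' rule, P(High-ability | the certificate) = (1/11) / (7/11) = 1/7.

1/7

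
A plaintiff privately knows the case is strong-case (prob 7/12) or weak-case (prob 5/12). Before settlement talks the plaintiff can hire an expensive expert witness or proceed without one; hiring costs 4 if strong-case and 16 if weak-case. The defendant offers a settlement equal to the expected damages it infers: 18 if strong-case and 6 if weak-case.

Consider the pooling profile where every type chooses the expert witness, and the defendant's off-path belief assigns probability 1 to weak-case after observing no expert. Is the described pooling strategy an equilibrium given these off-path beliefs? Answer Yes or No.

On path, the defendant holds the prior and pays 7/12·18 + 5/12·6 = 13. Off path (no expert), believing weak-case, it pays 6.
strong-case: the expert witness nets 13 − 4 = 9; no expert nets 6. strong-case stays.
weak-case: the expert witness nets 13 − 16 = -3; no expert nets 6. weak-case would deviate.
A type deviates, so pooling fails.

No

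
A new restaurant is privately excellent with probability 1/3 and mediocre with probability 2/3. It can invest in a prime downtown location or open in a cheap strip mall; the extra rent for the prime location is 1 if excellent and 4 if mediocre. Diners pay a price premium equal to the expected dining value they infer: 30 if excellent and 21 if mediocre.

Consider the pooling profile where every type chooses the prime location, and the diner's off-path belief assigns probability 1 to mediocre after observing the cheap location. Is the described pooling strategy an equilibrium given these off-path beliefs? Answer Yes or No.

No

On path, the diner holds the prior and pays 1/3·30 + 2/3·21 = 24. Off path (the cheap location), believing mediocre, it pays 21.
excellent: the prime location nets 24 − 1 = 23; the cheap location nets 21. excellent stays.
mediocre: the prime location nets 24 − 4 = 20; the cheap location nets 21. mediocre would deviate.
A type deviates, so pooling fails.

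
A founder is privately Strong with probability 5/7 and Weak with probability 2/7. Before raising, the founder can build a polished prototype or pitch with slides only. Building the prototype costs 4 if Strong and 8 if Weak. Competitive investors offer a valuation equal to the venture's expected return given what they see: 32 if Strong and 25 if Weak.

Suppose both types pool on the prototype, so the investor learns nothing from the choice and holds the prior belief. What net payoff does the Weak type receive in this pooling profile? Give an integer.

22

Pooled valuation = 5/7·32 + 2/7·25 = 30.
Weak pays cost 8 for the prototype, so net payoff = 30 − 8 = 22.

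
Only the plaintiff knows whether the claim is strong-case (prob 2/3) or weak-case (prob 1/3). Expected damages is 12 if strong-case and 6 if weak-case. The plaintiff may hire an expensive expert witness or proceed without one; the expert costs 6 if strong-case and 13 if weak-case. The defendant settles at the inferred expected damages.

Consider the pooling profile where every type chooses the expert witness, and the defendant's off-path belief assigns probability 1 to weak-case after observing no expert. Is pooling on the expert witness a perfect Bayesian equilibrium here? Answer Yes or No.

No

On path, the defendant holds the prior and pays 2/3·12 + 1/3·6 = 10. Off path (no expert), believing weak-case, it pays 6.
strong-case: the expert witness nets 10 − 6 = 4; no expert nets 6. strong-case would deviate.
weak-case: the expert witness nets 10 − 13 = -3; no expert nets 6. weak-case would deviate.
A type deviates, so pooling fails.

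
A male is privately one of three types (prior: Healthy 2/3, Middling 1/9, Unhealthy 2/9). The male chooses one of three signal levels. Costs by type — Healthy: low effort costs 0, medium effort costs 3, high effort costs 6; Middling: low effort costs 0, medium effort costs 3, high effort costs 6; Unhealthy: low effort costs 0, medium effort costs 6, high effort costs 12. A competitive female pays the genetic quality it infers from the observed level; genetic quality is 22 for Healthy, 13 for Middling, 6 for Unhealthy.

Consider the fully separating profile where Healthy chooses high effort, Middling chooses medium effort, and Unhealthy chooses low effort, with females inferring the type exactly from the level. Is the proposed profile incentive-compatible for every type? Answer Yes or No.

Separating mating payoffs: high effort → 22, medium effort → 13, low effort → 6.
Healthy (assigned high effort): low effort: 6 − 0 = 6; medium effort: 13 − 3 = 10; high effort: 22 − 6 = 16. Healthy stays.
Middling (assigned medium effort): low effort: 6 − 0 = 6; medium effort: 13 − 3 = 10; high effort: 22 − 6 = 16. Middling prefers high effort.
Unhealthy (assigned low effort): low effort: 6 − 0 = 6; medium effort: 13 − 6 = 7; high effort: 22 − 12 = 10. Unhealthy prefers high effort.
At least one type deviates; the separating profile fails.

No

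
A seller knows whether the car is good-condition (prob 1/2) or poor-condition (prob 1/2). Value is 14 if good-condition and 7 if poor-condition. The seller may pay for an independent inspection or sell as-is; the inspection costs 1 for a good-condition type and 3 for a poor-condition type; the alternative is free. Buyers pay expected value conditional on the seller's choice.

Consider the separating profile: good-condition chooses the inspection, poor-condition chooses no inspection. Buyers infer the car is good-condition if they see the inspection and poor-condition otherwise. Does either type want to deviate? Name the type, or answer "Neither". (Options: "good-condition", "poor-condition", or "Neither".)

The inspection pays 14; no inspection pays 7.
good-condition: assigned the inspection, nets 14 − 1 = 13; deviating to no inspection nets 7.
poor-condition: assigned no inspection, nets 7; deviating to the inspection nets 14 − 3 = 11.
The poor-condition type gains 4 by deviating.

poor-condition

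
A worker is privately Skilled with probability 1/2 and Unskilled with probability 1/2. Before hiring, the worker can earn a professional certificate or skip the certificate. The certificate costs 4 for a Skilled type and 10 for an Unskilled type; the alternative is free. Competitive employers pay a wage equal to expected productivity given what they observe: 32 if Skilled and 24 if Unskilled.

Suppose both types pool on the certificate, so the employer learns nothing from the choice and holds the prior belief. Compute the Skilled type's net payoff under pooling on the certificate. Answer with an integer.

Pooled wage = 1/2·32 + 1/2·24 = 28.
Skilled pays cost 4 for the certificate, so net payoff = 28 − 4 = 24.

24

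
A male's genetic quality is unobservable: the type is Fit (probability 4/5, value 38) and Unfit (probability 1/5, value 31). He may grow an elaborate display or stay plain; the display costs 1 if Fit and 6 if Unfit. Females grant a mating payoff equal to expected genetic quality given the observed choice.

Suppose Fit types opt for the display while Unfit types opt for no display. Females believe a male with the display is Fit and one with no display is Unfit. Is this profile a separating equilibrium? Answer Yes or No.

No

Under these beliefs, the display earns mating payoff 38 and no display earns mating payoff 31.
Fit: the display nets 38 − 1 = 37; no display nets 31. Fit prefers the display.
Unfit: the display nets 38 − 6 = 32; no display nets 31. Unfit would deviate to the display.
Unfit has a profitable deviation, so the profile is not an equilibrium.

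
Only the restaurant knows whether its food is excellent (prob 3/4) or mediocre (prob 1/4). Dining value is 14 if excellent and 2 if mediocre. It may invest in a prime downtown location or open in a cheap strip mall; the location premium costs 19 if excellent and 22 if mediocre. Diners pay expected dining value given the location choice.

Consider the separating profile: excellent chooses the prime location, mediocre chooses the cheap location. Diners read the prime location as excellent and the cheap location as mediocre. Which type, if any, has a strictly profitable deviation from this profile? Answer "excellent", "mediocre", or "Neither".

excellent

The prime location pays 14; the cheap location pays 2.
excellent: assigned the prime location, nets 14 − 19 = -5; deviating to the cheap location nets 2.
mediocre: assigned the cheap location, nets 2; deviating to the prime location nets 14 − 22 = -8.
The excellent type gains 7 by deviating.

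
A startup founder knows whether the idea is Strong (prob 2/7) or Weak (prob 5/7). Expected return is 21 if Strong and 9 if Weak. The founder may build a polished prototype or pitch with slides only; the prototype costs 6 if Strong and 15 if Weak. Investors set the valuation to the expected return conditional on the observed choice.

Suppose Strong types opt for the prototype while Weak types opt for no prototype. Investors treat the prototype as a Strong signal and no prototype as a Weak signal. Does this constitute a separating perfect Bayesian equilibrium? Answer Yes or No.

Yes

Under these beliefs, the prototype earns valuation 21 and no prototype earns valuation 9.
Strong: the prototype nets 21 − 6 = 15; no prototype nets 9. Strong prefers the prototype.
Weak: the prototype nets 21 − 15 = 6; no prototype nets 9. Weak prefers no prototype.
Neither type deviates, so the separating profile is an equilibrium.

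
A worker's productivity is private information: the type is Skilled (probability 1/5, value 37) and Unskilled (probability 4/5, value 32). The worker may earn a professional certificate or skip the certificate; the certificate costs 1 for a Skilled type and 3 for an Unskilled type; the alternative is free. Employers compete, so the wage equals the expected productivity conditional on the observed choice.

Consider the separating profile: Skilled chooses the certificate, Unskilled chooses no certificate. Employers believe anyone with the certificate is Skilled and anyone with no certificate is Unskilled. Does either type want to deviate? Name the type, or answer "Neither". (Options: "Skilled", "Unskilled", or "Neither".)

The certificate pays 37; no certificate pays 32.
Skilled: assigned the certificate, nets 37 − 1 = 36; deviating to no certificate nets 32.
Unskilled: assigned no certificate, nets 32; deviating to the certificate nets 37 − 3 = 34.
The Unskilled type gains 2 by deviating.

Unskilled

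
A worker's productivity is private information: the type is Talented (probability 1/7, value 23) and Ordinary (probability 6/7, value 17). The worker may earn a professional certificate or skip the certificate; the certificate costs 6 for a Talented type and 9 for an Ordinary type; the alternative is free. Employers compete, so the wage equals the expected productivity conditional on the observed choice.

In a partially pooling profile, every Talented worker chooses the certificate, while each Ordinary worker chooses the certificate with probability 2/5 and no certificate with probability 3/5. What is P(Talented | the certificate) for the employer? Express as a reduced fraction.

P(the certificate) = (1/7)·1 + (6/7)·(2/5) = 17/35.
By Bayes' rule, P(Talented | the certificate) = (1/7) / (17/35) = 5/17.

5/17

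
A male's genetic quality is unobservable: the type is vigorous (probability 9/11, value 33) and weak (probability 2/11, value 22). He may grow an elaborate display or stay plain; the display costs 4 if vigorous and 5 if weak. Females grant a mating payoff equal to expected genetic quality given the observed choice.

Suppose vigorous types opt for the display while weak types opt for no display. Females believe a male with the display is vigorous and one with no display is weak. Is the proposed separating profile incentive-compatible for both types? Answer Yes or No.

Under these beliefs, the display earns mating payoff 33 and no display earns mating payoff 22.
vigorous: the display nets 33 − 4 = 29; no display nets 22. vigorous prefers the display.
weak: the display nets 33 − 5 = 28; no display nets 22. weak would deviate to the display.
weak has a profitable deviation, so the profile is not an equilibrium.

No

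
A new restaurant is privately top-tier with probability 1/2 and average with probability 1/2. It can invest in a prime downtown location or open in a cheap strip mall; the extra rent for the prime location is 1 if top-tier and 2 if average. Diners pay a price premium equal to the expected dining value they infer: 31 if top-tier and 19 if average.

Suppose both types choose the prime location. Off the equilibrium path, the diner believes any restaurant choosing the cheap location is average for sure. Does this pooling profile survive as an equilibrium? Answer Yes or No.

On path, the diner holds the prior and pays 1/2·31 + 1/2·19 = 25. Off path (the cheap location), believing average, it pays 19.
top-tier: the prime location nets 25 − 1 = 24; the cheap location nets 19. top-tier stays.
average: the prime location nets 25 − 2 = 23; the cheap location nets 19. average stays.
No type deviates, so pooling is sustained.

Yes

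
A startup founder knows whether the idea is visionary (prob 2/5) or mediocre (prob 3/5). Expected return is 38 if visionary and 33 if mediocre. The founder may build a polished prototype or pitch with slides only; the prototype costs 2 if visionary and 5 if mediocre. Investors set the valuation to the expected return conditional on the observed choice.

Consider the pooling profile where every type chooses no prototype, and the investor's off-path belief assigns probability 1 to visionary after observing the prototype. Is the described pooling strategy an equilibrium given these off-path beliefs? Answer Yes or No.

On path, the investor holds the prior and pays 2/5·38 + 3/5·33 = 35. Off path (the prototype), believing visionary, it pays 38.
visionary: no prototype nets 35; the prototype nets 38 − 2 = 36. visionary would deviate.
mediocre: no prototype nets 35; the prototype nets 38 − 5 = 33. mediocre stays.
A type deviates, so pooling fails.

No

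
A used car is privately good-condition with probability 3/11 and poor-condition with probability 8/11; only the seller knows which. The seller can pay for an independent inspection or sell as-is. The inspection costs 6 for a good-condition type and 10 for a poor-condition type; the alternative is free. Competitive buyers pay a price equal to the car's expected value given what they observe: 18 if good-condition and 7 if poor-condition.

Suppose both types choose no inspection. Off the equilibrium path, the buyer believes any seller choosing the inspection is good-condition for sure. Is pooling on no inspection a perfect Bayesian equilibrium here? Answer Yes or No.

No

On path, the buyer holds the prior and pays 3/11·18 + 8/11·7 = 10. Off path (the inspection), believing good-condition, it pays 18.
good-condition: no inspection nets 10; the inspection nets 18 − 6 = 12. good-condition would deviate.
poor-condition: no inspection nets 10; the inspection nets 18 − 10 = 8. poor-condition stays.
A type deviates, so pooling fails.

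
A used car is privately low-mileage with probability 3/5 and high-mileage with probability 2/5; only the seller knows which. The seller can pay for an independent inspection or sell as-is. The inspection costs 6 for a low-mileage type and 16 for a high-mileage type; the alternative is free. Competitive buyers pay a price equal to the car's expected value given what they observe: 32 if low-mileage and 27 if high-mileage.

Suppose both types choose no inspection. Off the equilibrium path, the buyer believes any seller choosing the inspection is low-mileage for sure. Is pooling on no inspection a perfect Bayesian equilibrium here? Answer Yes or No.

On path, the buyer holds the prior and pays 3/5·32 + 2/5·27 = 30. Off path (the inspection), believing low-mileage, it pays 32.
low-mileage: no inspection nets 30; the inspection nets 32 − 6 = 26. low-mileage stays.
high-mileage: no inspection nets 30; the inspection nets 32 − 16 = 16. high-mileage stays.
No type deviates, so pooling is sustained.

Yes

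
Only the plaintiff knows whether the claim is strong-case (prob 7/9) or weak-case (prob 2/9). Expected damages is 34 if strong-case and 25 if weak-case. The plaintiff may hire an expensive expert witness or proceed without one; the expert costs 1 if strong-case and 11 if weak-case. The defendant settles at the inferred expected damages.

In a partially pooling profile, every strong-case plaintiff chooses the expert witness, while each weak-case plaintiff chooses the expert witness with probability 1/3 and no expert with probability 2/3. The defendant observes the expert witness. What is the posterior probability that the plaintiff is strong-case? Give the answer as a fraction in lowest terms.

21/23

P(the expert witness) = (7/9)·1 + (2/9)·(1/3) = 23/27.
By Bayes' rule, P(strong-case | the expert witness) = (7/9) / (23/27) = 21/23.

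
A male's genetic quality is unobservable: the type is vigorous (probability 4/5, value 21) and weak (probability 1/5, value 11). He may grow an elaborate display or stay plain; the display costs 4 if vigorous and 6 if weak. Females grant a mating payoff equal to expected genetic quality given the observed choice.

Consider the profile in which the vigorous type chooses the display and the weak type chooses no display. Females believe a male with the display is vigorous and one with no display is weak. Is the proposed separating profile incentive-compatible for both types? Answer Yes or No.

No

Under these beliefs, the display earns mating payoff 21 and no display earns mating payoff 11.
vigorous: the display nets 21 − 4 = 17; no display nets 11. vigorous prefers the display.
weak: the display nets 21 − 6 = 15; no display nets 11. weak would deviate to the display.
weak has a profitable deviation, so the profile is not an equilibrium.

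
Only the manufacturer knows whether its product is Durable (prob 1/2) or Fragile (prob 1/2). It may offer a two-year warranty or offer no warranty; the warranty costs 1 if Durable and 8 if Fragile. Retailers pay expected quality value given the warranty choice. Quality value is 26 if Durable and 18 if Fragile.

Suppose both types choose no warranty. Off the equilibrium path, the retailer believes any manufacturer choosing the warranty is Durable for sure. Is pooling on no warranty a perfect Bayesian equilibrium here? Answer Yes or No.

On path, the retailer holds the prior and pays 1/2·26 + 1/2·18 = 22. Off path (the warranty), believing Durable, it pays 26.
Durable: no warranty nets 22; the warranty nets 26 − 1 = 25. Durable would deviate.
Fragile: no warranty nets 22; the warranty nets 26 − 8 = 18. Fragile stays.
A type deviates, so pooling fails.

No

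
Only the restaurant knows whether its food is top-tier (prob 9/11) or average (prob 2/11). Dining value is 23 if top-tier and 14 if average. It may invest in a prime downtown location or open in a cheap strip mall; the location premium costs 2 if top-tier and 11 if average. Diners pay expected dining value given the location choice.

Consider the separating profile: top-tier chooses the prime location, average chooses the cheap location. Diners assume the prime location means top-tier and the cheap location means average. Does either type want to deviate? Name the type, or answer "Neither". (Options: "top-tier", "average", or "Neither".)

The prime location pays 23; the cheap location pays 14.
top-tier: assigned the prime location, nets 23 − 2 = 21; deviating to the cheap location nets 14.
average: assigned the cheap location, nets 14; deviating to the prime location nets 23 − 11 = 12.
Both types strictly prefer their assigned action; no profitable deviation.

Neither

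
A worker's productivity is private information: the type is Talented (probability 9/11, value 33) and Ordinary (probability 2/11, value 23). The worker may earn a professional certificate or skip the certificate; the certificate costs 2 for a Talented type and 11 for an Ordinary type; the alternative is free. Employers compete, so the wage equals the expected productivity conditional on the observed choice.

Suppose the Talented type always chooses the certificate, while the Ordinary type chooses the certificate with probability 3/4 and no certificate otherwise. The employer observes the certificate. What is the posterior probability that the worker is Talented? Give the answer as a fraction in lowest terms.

P(the certificate) = (9/11)·1 + (2/11)·(3/4) = 21/22.
By Bayes' rule, P(Talented | the certificate) = (9/11) / (21/22) = 6/7.

6/7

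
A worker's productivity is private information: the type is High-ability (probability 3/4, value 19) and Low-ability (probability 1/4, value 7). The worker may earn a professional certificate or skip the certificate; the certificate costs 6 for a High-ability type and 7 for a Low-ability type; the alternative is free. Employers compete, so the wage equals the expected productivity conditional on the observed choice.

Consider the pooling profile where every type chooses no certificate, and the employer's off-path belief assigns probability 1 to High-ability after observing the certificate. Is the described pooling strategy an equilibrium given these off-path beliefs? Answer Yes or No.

Yes

On path, the employer holds the prior and pays 3/4·19 + 1/4·7 = 16. Off path (the certificate), believing High-ability, it pays 19.
High-ability: no certificate nets 16; the certificate nets 19 − 6 = 13. High-ability stays.
Low-ability: no certificate nets 16; the certificate nets 19 − 7 = 12. Low-ability stays.
No type deviates, so pooling is sustained.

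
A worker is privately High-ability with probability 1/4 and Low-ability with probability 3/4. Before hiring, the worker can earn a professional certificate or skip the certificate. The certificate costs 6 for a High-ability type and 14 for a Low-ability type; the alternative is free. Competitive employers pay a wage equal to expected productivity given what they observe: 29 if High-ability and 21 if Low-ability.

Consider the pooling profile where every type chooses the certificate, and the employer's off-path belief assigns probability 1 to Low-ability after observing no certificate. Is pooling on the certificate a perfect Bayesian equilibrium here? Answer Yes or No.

No

On path, the employer holds the prior and pays 1/4·29 + 3/4·21 = 23. Off path (no certificate), believing Low-ability, it pays 21.
High-ability: the certificate nets 23 − 6 = 17; no certificate nets 21. High-ability would deviate.
Low-ability: the certificate nets 23 − 14 = 9; no certificate nets 21. Low-ability would deviate.
A type deviates, so pooling fails.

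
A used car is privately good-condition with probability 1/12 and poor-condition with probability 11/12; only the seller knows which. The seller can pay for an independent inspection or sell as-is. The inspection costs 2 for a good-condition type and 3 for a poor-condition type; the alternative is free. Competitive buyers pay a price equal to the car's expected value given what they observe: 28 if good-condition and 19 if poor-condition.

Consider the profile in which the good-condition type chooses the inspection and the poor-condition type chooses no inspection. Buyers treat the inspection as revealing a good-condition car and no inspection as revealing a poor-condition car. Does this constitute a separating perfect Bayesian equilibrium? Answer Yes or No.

No

Under these beliefs, the inspection earns price 28 and no inspection earns price 19.
good-condition: the inspection nets 28 − 2 = 26; no inspection nets 19. good-condition prefers the inspection.
poor-condition: the inspection nets 28 − 3 = 25; no inspection nets 19. poor-condition would deviate to the inspection.
poor-condition has a profitable deviation, so the profile is not an equilibrium.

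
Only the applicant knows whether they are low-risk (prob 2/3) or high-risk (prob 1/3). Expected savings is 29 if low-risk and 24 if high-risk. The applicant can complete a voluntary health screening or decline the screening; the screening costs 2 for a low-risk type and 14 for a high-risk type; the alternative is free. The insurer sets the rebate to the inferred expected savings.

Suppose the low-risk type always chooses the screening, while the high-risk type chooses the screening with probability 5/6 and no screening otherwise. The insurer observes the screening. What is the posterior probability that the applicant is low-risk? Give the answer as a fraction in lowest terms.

P(the screening) = (2/3)·1 + (1/3)·(5/6) = 17/18.
By Bayes' rule, P(low-risk | the screening) = (2/3) / (17/18) = 12/17.

12/17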